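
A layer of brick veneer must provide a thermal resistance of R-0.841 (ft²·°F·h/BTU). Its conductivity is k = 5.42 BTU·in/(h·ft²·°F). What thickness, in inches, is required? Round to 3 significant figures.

4.56 in

L = R × k = 0.841 × 5.42 = 4.558 in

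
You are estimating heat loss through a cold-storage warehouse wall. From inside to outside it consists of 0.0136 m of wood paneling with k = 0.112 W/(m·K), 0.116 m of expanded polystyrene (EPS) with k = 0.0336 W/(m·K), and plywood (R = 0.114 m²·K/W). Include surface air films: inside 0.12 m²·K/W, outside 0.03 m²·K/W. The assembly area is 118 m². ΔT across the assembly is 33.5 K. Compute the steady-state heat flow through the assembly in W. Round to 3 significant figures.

1030 W

0.0136/0.112 = 0.1214
0.116/0.0336 = 3.452
R_total = 0.12 + 0.1214 + 3.452 + 0.114 + 0.03 = 3.838 m²·K/W
Q = A·ΔT/R = 118 × 33.5 / 3.838 = 1030 W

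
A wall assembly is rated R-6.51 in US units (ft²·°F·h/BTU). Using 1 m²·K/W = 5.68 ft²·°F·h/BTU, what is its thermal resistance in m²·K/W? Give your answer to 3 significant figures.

R_SI = 6.51/5.68 = 1.146

1.15 m²·K/W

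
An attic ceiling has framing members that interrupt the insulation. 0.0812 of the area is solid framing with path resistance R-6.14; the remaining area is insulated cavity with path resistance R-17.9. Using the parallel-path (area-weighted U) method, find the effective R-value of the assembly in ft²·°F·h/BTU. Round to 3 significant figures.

15.5 ft²·°F·h/BTU

U_eff = 0.9188/17.9 + 0.0812/6.14 = 0.05133 + 0.01322 = 0.06455
R_eff = 1/U_eff = 15.49 ft²·°F·h/BTU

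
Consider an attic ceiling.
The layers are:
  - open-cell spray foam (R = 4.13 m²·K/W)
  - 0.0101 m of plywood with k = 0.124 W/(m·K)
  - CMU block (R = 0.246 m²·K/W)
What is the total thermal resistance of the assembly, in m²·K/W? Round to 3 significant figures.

4.46 m²·K/W

0.0101/0.124 = 0.08145
R_total = 4.13 + 0.08145 + 0.246 = 4.457 m²·K/W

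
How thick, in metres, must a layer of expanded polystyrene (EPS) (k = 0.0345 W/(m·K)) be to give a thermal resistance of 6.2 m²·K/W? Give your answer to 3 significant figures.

L = R·k = 6.2 × 0.0345 = 0.2139 m

0.214 m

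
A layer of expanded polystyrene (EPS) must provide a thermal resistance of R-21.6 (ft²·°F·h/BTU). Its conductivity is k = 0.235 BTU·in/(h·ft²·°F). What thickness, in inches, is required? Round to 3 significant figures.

5.08 in

L = R × k = 21.6 × 0.235 = 5.076 in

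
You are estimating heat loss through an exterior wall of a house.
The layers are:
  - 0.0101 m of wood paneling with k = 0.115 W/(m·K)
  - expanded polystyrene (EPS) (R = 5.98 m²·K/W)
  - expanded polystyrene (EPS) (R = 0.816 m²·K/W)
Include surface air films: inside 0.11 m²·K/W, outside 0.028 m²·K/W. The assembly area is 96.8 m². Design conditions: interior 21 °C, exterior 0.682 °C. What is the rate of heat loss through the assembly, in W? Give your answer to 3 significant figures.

0.0101/0.115 = 0.08783
R_total = 0.11 + 0.08783 + 5.98 + 0.816 + 0.028 = 7.022 m²·K/W
Q = A·ΔT/R = 96.8 × (21 − 0.682) / 7.022 = 280.1 W

280 W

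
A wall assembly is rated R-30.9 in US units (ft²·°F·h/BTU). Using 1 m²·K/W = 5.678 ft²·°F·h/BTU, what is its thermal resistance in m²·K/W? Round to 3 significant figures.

R_SI = 30.9/5.678 = 5.442

5.44 m²·K/W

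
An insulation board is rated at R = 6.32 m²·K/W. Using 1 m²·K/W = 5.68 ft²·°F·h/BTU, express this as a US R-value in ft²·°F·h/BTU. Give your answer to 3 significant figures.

35.9 ft²·°F·h/BTU

R_US = 6.32 × 5.68 = 35.9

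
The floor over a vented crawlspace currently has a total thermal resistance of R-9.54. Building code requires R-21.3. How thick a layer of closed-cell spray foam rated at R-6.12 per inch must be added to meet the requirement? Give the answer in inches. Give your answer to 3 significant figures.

ΔR = 21.3 − 9.54 = 11.76 ft²·°F·h/BTU
L = ΔR / (R/in) = 11.76/6.12 = 1.922 in

1.92 in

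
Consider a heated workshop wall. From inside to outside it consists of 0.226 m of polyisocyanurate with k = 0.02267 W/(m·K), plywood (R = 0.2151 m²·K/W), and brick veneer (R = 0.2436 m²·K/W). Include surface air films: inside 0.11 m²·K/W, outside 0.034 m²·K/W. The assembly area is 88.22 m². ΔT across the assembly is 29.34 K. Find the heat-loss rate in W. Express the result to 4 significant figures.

244.8 W

0.226/0.02267 = 9.9691
R_total = 0.11 + 9.9691 + 0.2151 + 0.2436 + 0.034 = 10.572 m²·K/W
Q = A·ΔT/R = 88.22 × 29.34 / 10.572 = 244.84 W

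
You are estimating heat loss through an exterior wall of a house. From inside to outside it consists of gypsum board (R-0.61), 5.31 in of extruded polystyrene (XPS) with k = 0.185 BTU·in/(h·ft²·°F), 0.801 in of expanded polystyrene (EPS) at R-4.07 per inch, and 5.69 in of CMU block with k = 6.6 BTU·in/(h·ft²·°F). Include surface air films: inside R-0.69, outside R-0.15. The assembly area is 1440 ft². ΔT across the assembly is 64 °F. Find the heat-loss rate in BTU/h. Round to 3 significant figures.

5.31/0.185 = 28.7
0.801 × 4.07 = 3.26
5.69/6.6 = 0.8621
R_total = 0.69 + 0.61 + 28.7 + 3.26 + 0.8621 + 0.15 = 34.27 ft²·°F·h/BTU
Q = A·ΔT/R = 1440 × 64 / 34.27 = 2689 BTU/h

2690 BTU/h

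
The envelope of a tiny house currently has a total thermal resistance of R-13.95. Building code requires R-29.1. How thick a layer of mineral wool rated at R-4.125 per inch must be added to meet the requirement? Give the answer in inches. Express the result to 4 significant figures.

ΔR = 29.1 − 13.95 = 15.15 ft²·°F·h/BTU
L = ΔR / (R/in) = 15.15/4.125 = 3.6727 in

3.673 in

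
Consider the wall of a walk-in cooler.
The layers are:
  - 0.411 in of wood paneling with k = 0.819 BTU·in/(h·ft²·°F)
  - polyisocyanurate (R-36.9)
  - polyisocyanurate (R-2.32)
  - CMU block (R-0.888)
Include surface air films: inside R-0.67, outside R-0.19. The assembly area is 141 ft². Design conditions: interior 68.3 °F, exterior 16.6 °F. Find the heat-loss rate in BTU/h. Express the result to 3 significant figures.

0.411/0.819 = 0.5018
R_total = 0.67 + 0.5018 + 36.9 + 2.32 + 0.888 + 0.19 = 41.47 ft²·°F·h/BTU
Q = A·ΔT/R = 141 × (68.3 − 16.6) / 41.47 = 175.8 BTU/h

176 BTU/h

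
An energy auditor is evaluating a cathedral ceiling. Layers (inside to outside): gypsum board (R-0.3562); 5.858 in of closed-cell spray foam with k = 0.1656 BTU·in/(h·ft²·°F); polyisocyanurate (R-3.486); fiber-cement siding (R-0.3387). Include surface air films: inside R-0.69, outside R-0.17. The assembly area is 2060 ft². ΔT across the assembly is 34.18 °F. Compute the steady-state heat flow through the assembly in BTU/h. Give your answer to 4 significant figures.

5.858/0.1656 = 35.374
R_total = 0.69 + 0.3562 + 35.374 + 3.486 + 0.3387 + 0.17 = 40.415 ft²·°F·h/BTU
Q = A·ΔT/R = 2060 × 34.18 / 40.415 = 1742.2 BTU/h

1742 BTU/h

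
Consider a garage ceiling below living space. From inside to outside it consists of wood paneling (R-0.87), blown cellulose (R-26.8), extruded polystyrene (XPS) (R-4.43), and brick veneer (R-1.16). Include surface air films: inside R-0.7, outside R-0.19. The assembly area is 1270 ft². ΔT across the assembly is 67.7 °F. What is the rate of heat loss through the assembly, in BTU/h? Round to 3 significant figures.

2520 BTU/h

R_total = 0.7 + 0.87 + 26.8 + 4.43 + 1.16 + 0.19 = 34.15 ft²·°F·h/BTU
Q = A·ΔT/R = 1270 × 67.7 / 34.15 = 2518 BTU/h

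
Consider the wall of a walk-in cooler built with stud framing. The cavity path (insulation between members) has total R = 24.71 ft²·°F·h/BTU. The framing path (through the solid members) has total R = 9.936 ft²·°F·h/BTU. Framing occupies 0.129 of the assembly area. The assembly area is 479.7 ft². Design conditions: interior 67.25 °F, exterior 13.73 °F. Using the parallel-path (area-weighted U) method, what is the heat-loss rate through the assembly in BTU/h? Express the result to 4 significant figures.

U_eff = 0.871/24.71 + 0.129/9.936 = 0.035249 + 0.012983 = 0.048232
R_eff = 1/U_eff = 20.733 ft²·°F·h/BTU
Q = 479.7 × (67.25 − 13.73) / 20.733 = 1238.3 BTU/h

1238 BTU/h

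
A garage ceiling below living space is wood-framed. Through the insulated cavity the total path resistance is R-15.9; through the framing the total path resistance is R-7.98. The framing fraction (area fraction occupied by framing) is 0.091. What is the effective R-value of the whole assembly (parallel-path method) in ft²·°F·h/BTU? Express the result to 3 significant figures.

14.6 ft²·°F·h/BTU

U_eff = 0.909/15.9 + 0.091/7.98 = 0.05717 + 0.0114 = 0.06857
R_eff = 1/U_eff = 14.58 ft²·°F·h/BTU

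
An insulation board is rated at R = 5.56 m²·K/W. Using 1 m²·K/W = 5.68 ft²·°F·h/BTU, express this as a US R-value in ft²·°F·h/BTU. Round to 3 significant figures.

31.6 ft²·°F·h/BTU

R_US = 5.56 × 5.68 = 31.58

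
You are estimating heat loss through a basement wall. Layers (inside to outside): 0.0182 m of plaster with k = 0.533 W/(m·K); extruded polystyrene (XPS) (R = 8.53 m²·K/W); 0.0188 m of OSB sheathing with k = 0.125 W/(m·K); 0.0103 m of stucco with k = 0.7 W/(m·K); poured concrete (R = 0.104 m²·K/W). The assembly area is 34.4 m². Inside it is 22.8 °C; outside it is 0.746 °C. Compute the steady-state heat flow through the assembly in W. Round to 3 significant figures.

0.0182/0.533 = 0.03415
0.0188/0.125 = 0.1504
0.0103/0.7 = 0.01471
R_total = 0.03415 + 8.53 + 0.1504 + 0.01471 + 0.104 = 8.833 m²·K/W
Q = A·ΔT/R = 34.4 × (22.8 − 0.746) / 8.833 = 85.89 W

85.9 W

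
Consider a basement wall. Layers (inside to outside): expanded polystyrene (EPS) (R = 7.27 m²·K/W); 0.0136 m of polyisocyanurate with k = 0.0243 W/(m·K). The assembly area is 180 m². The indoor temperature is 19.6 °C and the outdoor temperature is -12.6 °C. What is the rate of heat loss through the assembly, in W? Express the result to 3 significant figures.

740 W

0.0136/0.0243 = 0.5597
R_total = 7.27 + 0.5597 = 7.83 m²·K/W
Q = A·ΔT/R = 180 × (19.6 − (-12.6)) / 7.83 = 740.3 W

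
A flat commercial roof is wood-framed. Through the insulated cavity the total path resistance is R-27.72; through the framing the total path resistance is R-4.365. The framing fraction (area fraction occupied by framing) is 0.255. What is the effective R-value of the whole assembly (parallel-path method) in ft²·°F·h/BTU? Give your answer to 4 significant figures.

11.72 ft²·°F·h/BTU

U_eff = 0.745/27.72 + 0.255/4.365 = 0.026876 + 0.058419 = 0.085295
R_eff = 1/U_eff = 11.724 ft²·°F·h/BTU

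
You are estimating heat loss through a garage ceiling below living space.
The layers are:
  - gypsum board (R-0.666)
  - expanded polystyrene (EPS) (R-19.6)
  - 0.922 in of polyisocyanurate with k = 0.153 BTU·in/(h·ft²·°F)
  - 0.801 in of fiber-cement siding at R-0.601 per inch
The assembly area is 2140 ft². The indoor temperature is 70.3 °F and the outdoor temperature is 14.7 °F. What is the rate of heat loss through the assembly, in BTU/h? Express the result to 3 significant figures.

4440 BTU/h

0.922/0.153 = 6.026
0.801 × 0.601 = 0.4814
R_total = 0.666 + 19.6 + 6.026 + 0.4814 = 26.77 ft²·°F·h/BTU
Q = A·ΔT/R = 2140 × (70.3 − 14.7) / 26.77 = 4444 BTU/h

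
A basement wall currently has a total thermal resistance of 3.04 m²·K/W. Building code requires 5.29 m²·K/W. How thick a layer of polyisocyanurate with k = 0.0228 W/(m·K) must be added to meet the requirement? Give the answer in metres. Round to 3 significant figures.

ΔR = 5.29 − 3.04 = 2.25 m²·K/W
L = ΔR × k = 2.25 × 0.0228 = 0.0513 m

0.0513 m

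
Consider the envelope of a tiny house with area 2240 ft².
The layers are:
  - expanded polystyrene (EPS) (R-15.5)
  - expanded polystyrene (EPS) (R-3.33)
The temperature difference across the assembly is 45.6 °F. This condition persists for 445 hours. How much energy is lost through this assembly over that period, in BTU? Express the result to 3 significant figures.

R_total = 15.5 + 3.33 = 18.83 ft²·°F·h/BTU
Q = 2240 × 45.6 / 18.83 = 5425 BTU/h
E = 5425 × 445 = 2414000 BTU

2410000 BTU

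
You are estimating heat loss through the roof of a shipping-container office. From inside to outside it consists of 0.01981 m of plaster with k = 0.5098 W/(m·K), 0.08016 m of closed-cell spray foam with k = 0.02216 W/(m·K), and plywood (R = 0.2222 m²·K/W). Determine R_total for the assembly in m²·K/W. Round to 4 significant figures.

0.01981/0.5098 = 0.038858
0.08016/0.02216 = 3.6173
R_total = 0.038858 + 3.6173 + 0.2222 = 3.8784 m²·K/W

3.878 m²·K/W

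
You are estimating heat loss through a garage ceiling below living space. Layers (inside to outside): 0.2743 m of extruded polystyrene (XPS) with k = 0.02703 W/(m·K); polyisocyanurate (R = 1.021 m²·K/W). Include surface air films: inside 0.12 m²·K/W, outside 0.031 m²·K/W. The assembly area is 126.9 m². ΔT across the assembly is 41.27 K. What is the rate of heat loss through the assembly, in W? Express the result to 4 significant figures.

462.6 W

0.2743/0.02703 = 10.148
R_total = 0.12 + 10.148 + 1.021 + 0.031 = 11.32 m²·K/W
Q = A·ΔT/R = 126.9 × 41.27 / 11.32 = 462.65 W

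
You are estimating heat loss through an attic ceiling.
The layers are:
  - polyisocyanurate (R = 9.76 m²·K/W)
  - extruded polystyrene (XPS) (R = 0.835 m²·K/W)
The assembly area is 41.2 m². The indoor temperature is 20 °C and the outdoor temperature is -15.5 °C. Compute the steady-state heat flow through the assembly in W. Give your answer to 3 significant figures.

R_total = 9.76 + 0.835 = 10.59 m²·K/W
Q = A·ΔT/R = 41.2 × (20 − (-15.5)) / 10.59 = 138 W

138 W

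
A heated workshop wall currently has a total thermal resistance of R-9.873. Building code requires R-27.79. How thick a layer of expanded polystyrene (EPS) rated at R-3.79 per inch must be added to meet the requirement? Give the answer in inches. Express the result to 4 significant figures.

4.727 in

ΔR = 27.79 − 9.873 = 17.917 ft²·°F·h/BTU
L = ΔR / (R/in) = 17.917/3.79 = 4.7274 in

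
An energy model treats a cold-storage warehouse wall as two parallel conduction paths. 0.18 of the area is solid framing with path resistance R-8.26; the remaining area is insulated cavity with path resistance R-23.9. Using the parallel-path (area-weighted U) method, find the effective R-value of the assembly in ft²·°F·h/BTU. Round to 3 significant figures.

17.8 ft²·°F·h/BTU

U_eff = 0.82/23.9 + 0.18/8.26 = 0.03431 + 0.02179 = 0.0561
R_eff = 1/U_eff = 17.82 ft²·°F·h/BTU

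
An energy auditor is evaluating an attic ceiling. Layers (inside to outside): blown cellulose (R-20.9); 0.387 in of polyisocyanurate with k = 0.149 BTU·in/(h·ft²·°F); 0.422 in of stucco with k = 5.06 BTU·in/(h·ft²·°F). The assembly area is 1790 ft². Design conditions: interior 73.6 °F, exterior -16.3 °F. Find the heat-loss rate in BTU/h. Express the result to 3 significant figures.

0.387/0.149 = 2.597
0.422/5.06 = 0.0834
R_total = 20.9 + 2.597 + 0.0834 = 23.58 ft²·°F·h/BTU
Q = A·ΔT/R = 1790 × (73.6 − (-16.3)) / 23.58 = 6824 BTU/h

6820 BTU/h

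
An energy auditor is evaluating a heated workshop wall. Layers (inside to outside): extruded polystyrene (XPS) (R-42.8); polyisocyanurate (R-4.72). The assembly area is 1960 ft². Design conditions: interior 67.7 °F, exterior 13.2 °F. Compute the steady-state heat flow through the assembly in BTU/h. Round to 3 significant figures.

2250 BTU/h

R_total = 42.8 + 4.72 = 47.52 ft²·°F·h/BTU
Q = A·ΔT/R = 1960 × (67.7 − 13.2) / 47.52 = 2248 BTU/h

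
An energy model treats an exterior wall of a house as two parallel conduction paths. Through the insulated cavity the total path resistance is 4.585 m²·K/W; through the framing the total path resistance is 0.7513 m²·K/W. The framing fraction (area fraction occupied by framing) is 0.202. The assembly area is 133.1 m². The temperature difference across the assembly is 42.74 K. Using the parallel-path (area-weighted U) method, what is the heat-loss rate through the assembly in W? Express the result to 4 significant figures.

2520 W

U_eff = 0.798/4.585 + 0.202/0.7513 = 0.17405 + 0.26887 = 0.44291
R_eff = 1/U_eff = 2.2578 m²·K/W
Q = 133.1 × 42.74 / 2.2578 = 2519.6 W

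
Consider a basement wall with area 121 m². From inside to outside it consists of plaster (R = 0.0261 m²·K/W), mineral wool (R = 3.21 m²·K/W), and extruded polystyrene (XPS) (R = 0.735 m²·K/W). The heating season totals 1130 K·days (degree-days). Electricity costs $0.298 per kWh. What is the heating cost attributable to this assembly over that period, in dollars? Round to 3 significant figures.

246 dollars

R_total = 0.0261 + 3.21 + 0.735 = 3.971 m²·K/W
E = A × HDD × 24 / R / 1000 = 121 × 1130 × 24 / 3.971 / 1000 = 826.4 kWh
Cost = 826.4 × 0.298 = $246.3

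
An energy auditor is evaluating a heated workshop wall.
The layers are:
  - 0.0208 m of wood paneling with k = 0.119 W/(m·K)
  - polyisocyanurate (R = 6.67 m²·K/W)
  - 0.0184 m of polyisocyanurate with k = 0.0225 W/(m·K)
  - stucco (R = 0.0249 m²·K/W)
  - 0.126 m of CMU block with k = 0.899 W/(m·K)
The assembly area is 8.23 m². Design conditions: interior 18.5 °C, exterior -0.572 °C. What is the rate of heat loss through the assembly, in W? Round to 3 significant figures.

20.1 W

0.0208/0.119 = 0.1748
0.0184/0.0225 = 0.8178
0.126/0.899 = 0.1402
R_total = 0.1748 + 6.67 + 0.8178 + 0.0249 + 0.1402 = 7.828 m²·K/W
Q = A·ΔT/R = 8.23 × (18.5 − (-0.572)) / 7.828 = 20.05 W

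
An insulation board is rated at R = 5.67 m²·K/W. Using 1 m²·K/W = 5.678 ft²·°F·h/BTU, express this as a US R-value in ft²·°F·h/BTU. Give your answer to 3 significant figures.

32.2 ft²·°F·h/BTU

R_US = 5.67 × 5.678 = 32.19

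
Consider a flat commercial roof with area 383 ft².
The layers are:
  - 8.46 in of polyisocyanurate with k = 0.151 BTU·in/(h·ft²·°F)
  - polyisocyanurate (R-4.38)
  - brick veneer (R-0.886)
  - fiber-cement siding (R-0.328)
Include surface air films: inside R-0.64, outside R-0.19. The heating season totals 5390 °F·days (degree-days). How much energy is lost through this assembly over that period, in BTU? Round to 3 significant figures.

793000 BTU

8.46/0.151 = 56.03
R_total = 0.64 + 56.03 + 4.38 + 0.886 + 0.328 + 0.19 = 62.45 ft²·°F·h/BTU
E = A × HDD × 24 / R = 383 × 5390 × 24 / 62.45 = 793300 BTU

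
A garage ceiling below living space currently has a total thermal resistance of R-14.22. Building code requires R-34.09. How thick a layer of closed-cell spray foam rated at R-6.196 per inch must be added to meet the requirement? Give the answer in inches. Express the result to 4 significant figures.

ΔR = 34.09 − 14.22 = 19.87 ft²·°F·h/BTU
L = ΔR / (R/in) = 19.87/6.196 = 3.2069 in

3.207 in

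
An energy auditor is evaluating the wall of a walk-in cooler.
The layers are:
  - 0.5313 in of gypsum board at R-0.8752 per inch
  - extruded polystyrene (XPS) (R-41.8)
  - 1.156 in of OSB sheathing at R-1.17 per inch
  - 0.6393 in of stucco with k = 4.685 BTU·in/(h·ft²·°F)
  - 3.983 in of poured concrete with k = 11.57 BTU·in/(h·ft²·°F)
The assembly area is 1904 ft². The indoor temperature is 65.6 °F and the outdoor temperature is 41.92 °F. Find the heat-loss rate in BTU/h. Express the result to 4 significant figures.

0.5313 × 0.8752 = 0.46499
1.156 × 1.17 = 1.3525
0.6393/4.685 = 0.13646
3.983/11.57 = 0.34425
R_total = 0.46499 + 41.8 + 1.3525 + 0.13646 + 0.34425 = 44.098 ft²·°F·h/BTU
Q = A·ΔT/R = 1904 × (65.6 − 41.92) / 44.098 = 1022.4 BTU/h

1022 BTU/h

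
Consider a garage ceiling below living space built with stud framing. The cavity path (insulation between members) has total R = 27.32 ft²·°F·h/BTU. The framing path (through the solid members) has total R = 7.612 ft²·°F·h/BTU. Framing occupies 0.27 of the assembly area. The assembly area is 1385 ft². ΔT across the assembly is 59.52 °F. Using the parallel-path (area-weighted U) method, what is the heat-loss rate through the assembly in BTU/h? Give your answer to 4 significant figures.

5127 BTU/h

U_eff = 0.73/27.32 + 0.27/7.612 = 0.02672 + 0.03547 = 0.062191
R_eff = 1/U_eff = 16.08 ft²·°F·h/BTU
Q = 1385 × 59.52 / 16.08 = 5126.7 BTU/h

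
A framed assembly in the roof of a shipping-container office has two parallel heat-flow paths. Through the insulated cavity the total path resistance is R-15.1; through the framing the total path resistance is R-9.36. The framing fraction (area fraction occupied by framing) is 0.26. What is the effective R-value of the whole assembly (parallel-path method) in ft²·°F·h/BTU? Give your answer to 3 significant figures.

13.0 ft²·°F·h/BTU

U_eff = 0.74/15.1 + 0.26/9.36 = 0.04901 + 0.02778 = 0.07678
R_eff = 1/U_eff = 13.02 ft²·°F·h/BTU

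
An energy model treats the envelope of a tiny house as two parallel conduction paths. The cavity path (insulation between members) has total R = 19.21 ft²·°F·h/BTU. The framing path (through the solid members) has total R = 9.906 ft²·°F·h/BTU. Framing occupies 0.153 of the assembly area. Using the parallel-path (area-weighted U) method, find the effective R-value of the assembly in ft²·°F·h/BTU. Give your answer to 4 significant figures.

16.80 ft²·°F·h/BTU

U_eff = 0.847/19.21 + 0.153/9.906 = 0.044092 + 0.015445 = 0.059537
R_eff = 1/U_eff = 16.796 ft²·°F·h/BTU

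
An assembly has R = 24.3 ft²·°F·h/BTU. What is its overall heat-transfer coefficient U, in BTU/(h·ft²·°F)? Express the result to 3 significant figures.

U = 1/R = 1/24.3 = 0.04115

0.0412 BTU/(h·ft²·°F)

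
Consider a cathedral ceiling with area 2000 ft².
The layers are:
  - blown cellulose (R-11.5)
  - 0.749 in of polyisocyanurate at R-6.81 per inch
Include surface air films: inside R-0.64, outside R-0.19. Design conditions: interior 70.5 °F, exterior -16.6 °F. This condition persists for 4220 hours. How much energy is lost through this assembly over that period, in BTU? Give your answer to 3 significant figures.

42200000 BTU

0.749 × 6.81 = 5.101
R_total = 0.64 + 11.5 + 5.101 + 0.19 = 17.43 ft²·°F·h/BTU
Q = 2000 × (70.5 − (-16.6)) / 17.43 = 9994 BTU/h
E = 9994 × 4220 = 42170000 BTU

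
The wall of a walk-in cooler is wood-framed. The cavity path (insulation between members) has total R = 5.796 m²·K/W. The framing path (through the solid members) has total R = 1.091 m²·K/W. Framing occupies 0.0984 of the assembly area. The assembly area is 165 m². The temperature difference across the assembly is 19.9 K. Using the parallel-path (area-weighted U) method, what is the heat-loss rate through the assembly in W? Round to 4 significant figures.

U_eff = 0.9016/5.796 + 0.0984/1.091 = 0.15556 + 0.090192 = 0.24575
R_eff = 1/U_eff = 4.0692 m²·K/W
Q = 165 × 19.9 / 4.0692 = 806.91 W

806.9 W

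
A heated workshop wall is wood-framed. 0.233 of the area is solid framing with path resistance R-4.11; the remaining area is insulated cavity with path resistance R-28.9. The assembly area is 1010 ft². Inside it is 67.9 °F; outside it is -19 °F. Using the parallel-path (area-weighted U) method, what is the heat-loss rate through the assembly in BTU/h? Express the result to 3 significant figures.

7310 BTU/h

U_eff = 0.767/28.9 + 0.233/4.11 = 0.02654 + 0.05669 = 0.08323
R_eff = 1/U_eff = 12.01 ft²·°F·h/BTU
Q = 1010 × (67.9 − (-19)) / 12.01 = 7305 BTU/h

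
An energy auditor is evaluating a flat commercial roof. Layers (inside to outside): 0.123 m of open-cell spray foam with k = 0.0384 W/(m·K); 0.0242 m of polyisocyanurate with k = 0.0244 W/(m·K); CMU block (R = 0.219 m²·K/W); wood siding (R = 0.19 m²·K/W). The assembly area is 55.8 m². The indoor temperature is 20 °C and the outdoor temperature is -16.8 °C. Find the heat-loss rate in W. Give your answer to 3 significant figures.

0.123/0.0384 = 3.203
0.0242/0.0244 = 0.9918
R_total = 3.203 + 0.9918 + 0.219 + 0.19 = 4.604 m²·K/W
Q = A·ΔT/R = 55.8 × (20 − (-16.8)) / 4.604 = 446 W

446 W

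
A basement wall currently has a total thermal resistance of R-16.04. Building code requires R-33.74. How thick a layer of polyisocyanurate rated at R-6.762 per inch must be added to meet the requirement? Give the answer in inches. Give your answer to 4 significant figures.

ΔR = 33.74 − 16.04 = 17.7 ft²·°F·h/BTU
L = ΔR / (R/in) = 17.7/6.762 = 2.6176 in

2.618 in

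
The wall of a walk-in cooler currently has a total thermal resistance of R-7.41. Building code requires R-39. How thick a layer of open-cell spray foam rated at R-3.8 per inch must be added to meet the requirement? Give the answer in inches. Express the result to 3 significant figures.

8.31 in

ΔR = 39 − 7.41 = 31.59 ft²·°F·h/BTU
L = ΔR / (R/in) = 31.59/3.8 = 8.313 in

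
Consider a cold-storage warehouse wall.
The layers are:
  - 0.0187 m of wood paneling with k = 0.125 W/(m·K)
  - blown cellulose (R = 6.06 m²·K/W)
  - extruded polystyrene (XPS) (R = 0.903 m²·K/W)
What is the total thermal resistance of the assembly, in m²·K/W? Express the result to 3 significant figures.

0.0187/0.125 = 0.1496
R_total = 0.1496 + 6.06 + 0.903 = 7.113 m²·K/W

7.11 m²·K/W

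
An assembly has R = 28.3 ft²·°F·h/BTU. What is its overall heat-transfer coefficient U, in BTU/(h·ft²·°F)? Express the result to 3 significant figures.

U = 1/R = 1/28.3 = 0.03534

0.0353 BTU/(h·ft²·°F)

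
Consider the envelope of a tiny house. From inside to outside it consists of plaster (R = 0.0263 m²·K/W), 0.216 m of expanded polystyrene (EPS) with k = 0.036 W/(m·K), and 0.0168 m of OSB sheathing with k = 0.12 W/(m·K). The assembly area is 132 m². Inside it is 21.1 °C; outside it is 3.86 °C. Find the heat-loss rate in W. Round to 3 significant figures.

0.216/0.036 = 6
0.0168/0.12 = 0.14
R_total = 0.0263 + 6 + 0.14 = 6.166 m²·K/W
Q = A·ΔT/R = 132 × (21.1 − 3.86) / 6.166 = 369.1 W

369 W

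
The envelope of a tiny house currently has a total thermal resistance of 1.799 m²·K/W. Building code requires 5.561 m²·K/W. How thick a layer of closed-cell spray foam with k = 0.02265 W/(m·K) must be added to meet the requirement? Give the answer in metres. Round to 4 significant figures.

0.08521 m

ΔR = 5.561 − 1.799 = 3.762 m²·K/W
L = ΔR × k = 3.762 × 0.02265 = 0.085209 m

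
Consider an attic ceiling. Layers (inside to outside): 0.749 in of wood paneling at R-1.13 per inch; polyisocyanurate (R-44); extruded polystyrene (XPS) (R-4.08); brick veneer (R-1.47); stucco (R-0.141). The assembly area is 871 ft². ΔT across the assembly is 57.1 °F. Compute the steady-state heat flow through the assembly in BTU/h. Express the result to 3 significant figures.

984 BTU/h

0.749 × 1.13 = 0.8464
R_total = 0.8464 + 44 + 4.08 + 1.47 + 0.141 = 50.54 ft²·°F·h/BTU
Q = A·ΔT/R = 871 × 57.1 / 50.54 = 984.1 BTU/h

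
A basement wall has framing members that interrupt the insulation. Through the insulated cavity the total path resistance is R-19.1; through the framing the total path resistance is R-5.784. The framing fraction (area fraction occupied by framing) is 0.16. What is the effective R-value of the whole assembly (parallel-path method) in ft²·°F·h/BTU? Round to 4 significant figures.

U_eff = 0.84/19.1 + 0.16/5.784 = 0.043979 + 0.027663 = 0.071642
R_eff = 1/U_eff = 13.958 ft²·°F·h/BTU

13.96 ft²·°F·h/BTU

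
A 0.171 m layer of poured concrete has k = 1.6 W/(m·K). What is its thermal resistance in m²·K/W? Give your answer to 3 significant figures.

R = L/k = 0.171/1.6 = 0.1069 m²·K/W

0.107 m²·K/W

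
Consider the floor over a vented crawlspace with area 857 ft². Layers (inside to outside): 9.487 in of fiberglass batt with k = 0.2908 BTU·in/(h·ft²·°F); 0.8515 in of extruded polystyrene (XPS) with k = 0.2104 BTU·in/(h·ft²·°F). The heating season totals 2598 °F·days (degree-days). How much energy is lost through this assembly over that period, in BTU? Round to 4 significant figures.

1457000 BTU

9.487/0.2908 = 32.624
0.8515/0.2104 = 4.0471
R_total = 32.624 + 4.0471 = 36.671 ft²·°F·h/BTU
E = A × HDD × 24 / R = 857 × 2598 × 24 / 36.671 = 1457200 BTU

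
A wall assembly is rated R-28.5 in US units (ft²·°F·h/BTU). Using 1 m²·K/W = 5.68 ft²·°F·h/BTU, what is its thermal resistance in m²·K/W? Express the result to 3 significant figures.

5.02 m²·K/W

R_SI = 28.5/5.68 = 5.018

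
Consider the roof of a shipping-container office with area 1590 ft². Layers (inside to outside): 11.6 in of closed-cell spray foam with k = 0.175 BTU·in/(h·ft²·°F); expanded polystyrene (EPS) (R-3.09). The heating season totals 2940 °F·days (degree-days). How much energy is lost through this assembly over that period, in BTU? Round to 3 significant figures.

1620000 BTU

11.6/0.175 = 66.29
R_total = 66.29 + 3.09 = 69.38 ft²·°F·h/BTU
E = A × HDD × 24 / R = 1590 × 2940 × 24 / 69.38 = 1617000 BTU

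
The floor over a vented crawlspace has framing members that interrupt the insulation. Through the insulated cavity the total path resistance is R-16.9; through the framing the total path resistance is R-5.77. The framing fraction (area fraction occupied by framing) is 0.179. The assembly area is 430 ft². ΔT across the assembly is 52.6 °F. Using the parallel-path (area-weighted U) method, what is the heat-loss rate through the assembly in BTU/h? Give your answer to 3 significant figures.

U_eff = 0.821/16.9 + 0.179/5.77 = 0.04858 + 0.03102 = 0.0796
R_eff = 1/U_eff = 12.56 ft²·°F·h/BTU
Q = 430 × 52.6 / 12.56 = 1800 BTU/h

1800 BTU/h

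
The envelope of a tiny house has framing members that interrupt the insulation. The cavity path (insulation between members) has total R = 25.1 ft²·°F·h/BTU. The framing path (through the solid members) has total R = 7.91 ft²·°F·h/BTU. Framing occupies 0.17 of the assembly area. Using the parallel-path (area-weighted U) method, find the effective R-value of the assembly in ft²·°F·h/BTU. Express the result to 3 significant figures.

18.3 ft²·°F·h/BTU

U_eff = 0.83/25.1 + 0.17/7.91 = 0.03307 + 0.02149 = 0.05456
R_eff = 1/U_eff = 18.33 ft²·°F·h/BTU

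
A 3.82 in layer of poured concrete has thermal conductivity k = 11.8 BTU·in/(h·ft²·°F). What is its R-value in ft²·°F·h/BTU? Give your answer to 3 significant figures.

R = L/k = 3.82/11.8 = 0.3237 ft²·°F·h/BTU

0.324 ft²·°F·h/BTU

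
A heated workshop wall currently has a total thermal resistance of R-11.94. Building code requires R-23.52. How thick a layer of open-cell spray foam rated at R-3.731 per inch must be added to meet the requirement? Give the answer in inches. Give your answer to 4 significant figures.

ΔR = 23.52 − 11.94 = 11.58 ft²·°F·h/BTU
L = ΔR / (R/in) = 11.58/3.731 = 3.1037 in

3.104 in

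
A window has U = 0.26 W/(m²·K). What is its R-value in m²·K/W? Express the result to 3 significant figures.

R = 1/U = 1/0.26 = 3.846

3.85 m²·K/W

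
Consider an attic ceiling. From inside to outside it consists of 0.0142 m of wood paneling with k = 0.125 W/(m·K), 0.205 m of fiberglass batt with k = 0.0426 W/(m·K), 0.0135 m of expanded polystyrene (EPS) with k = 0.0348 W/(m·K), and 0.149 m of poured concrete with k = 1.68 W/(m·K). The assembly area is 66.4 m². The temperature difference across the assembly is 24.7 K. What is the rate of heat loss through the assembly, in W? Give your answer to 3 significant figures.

0.0142/0.125 = 0.1136
0.205/0.0426 = 4.812
0.0135/0.0348 = 0.3879
0.149/1.68 = 0.08869
R_total = 0.1136 + 4.812 + 0.3879 + 0.08869 = 5.402 m²·K/W
Q = A·ΔT/R = 66.4 × 24.7 / 5.402 = 303.6 W

304 W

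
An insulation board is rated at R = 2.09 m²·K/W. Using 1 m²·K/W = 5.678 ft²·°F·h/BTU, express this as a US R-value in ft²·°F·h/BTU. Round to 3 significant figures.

11.9 ft²·°F·h/BTU

R_US = 2.09 × 5.678 = 11.87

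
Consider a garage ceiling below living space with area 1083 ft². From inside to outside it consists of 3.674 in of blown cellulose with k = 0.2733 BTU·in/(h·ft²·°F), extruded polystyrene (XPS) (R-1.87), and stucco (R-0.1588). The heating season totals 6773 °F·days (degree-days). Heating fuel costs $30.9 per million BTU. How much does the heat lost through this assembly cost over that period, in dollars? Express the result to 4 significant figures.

3.674/0.2733 = 13.443
R_total = 13.443 + 1.87 + 0.1588 = 15.472 ft²·°F·h/BTU
E = A × HDD × 24 / R = 1083 × 6773 × 24 / 15.472 = 11378000 BTU
Cost = 11378000/10⁶ × 30.9 = $351.59

351.6 dollars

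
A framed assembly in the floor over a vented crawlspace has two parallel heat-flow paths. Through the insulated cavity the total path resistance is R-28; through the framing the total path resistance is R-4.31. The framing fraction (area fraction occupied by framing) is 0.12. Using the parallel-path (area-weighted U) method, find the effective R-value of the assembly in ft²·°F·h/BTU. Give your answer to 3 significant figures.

U_eff = 0.88/28 + 0.12/4.31 = 0.03143 + 0.02784 = 0.05927
R_eff = 1/U_eff = 16.87 ft²·°F·h/BTU

16.9 ft²·°F·h/BTU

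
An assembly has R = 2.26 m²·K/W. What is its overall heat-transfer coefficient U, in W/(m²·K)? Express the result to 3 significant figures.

U = 1/R = 1/2.26 = 0.4425

0.442 W/(m²·K)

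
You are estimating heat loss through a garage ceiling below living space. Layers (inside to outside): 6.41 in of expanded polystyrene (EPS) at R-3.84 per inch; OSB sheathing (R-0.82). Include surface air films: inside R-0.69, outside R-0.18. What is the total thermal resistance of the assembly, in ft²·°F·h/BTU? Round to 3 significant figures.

6.41 × 3.84 = 24.61
R_total = 0.69 + 24.61 + 0.82 + 0.18 = 26.3 ft²·°F·h/BTU

26.3 ft²·°F·h/BTU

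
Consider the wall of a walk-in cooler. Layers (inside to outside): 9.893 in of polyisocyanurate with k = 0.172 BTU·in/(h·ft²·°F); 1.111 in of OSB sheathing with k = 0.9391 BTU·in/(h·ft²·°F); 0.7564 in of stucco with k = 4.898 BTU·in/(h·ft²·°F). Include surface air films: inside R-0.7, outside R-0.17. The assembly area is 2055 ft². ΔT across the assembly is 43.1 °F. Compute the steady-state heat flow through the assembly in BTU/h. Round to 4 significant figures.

1483 BTU/h

9.893/0.172 = 57.517
1.111/0.9391 = 1.183
0.7564/4.898 = 0.15443
R_total = 0.7 + 57.517 + 1.183 + 0.15443 + 0.17 = 59.725 ft²·°F·h/BTU
Q = A·ΔT/R = 2055 × 43.1 / 59.725 = 1483 BTU/h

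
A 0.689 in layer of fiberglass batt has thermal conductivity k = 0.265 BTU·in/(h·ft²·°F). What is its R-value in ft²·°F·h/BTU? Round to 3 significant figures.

2.60 ft²·°F·h/BTU

R = L/k = 0.689/0.265 = 2.6 ft²·°F·h/BTU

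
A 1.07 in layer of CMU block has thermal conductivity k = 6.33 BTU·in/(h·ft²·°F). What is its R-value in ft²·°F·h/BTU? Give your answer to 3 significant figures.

R = L/k = 1.07/6.33 = 0.169 ft²·°F·h/BTU

0.169 ft²·°F·h/BTU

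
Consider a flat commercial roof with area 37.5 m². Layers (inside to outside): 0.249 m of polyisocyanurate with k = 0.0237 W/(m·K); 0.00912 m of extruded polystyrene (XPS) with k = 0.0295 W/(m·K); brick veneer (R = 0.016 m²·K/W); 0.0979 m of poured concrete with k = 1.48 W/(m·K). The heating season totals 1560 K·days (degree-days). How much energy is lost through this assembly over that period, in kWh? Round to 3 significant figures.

0.249/0.0237 = 10.51
0.00912/0.0295 = 0.3092
0.0979/1.48 = 0.06615
R_total = 10.51 + 0.3092 + 0.016 + 0.06615 = 10.9 m²·K/W
E = A × HDD × 24 / R / 1000 = 37.5 × 1560 × 24 / 10.9 / 1000 = 128.8 kWh

129 kWh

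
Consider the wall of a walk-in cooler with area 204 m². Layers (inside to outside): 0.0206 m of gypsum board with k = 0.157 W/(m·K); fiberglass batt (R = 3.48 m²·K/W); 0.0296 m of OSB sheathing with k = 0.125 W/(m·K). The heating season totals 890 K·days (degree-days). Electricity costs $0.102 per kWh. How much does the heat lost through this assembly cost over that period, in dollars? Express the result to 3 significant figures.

116 dollars

0.0206/0.157 = 0.1312
0.0296/0.125 = 0.2368
R_total = 0.1312 + 3.48 + 0.2368 = 3.848 m²·K/W
E = A × HDD × 24 / R / 1000 = 204 × 890 × 24 / 3.848 / 1000 = 1132 kWh
Cost = 1132 × 0.102 = $115.5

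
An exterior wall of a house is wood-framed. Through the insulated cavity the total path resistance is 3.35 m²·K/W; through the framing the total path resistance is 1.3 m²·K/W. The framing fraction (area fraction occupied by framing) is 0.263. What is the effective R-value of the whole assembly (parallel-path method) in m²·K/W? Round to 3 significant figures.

2.37 m²·K/W

U_eff = 0.737/3.35 + 0.263/1.3 = 0.22 + 0.2023 = 0.4223
R_eff = 1/U_eff = 2.368 m²·K/W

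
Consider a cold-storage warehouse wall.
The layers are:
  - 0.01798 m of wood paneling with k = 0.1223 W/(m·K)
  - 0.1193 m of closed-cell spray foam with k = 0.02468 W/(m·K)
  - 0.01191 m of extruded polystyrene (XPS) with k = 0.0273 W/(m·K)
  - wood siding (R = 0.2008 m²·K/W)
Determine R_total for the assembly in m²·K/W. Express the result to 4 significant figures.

5.618 m²·K/W

0.01798/0.1223 = 0.14702
0.1193/0.02468 = 4.8339
0.01191/0.0273 = 0.43626
R_total = 0.14702 + 4.8339 + 0.43626 + 0.2008 = 5.618 m²·K/W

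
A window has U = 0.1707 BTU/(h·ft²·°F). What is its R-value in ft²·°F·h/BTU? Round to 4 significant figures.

R = 1/U = 1/0.1707 = 5.8582

5.858 ft²·°F·h/BTU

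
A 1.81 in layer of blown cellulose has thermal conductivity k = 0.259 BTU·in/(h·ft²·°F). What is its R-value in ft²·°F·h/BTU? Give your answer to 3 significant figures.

6.99 ft²·°F·h/BTU

R = L/k = 1.81/0.259 = 6.988 ft²·°F·h/BTU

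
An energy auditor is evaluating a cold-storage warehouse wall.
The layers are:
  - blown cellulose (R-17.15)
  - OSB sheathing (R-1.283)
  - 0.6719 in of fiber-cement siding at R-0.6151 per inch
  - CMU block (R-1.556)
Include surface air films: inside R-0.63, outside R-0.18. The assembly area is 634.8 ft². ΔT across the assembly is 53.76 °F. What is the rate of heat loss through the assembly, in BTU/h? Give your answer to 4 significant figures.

0.6719 × 0.6151 = 0.41329
R_total = 0.63 + 17.15 + 1.283 + 0.41329 + 1.556 + 0.18 = 21.212 ft²·°F·h/BTU
Q = A·ΔT/R = 634.8 × 53.76 / 21.212 = 1608.8 BTU/h

1609 BTU/h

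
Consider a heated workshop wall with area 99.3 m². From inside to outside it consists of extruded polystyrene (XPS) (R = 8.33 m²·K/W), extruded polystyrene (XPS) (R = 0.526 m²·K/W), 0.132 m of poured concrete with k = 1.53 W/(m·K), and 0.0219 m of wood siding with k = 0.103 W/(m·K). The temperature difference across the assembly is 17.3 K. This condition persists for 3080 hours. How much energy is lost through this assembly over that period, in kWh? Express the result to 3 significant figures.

578 kWh

0.132/1.53 = 0.08627
0.0219/0.103 = 0.2126
R_total = 8.33 + 0.526 + 0.08627 + 0.2126 = 9.155 m²·K/W
Q = 99.3 × 17.3 / 9.155 = 187.6 W
E = 187.6 W × 3080 h / 1000 = 578 kWh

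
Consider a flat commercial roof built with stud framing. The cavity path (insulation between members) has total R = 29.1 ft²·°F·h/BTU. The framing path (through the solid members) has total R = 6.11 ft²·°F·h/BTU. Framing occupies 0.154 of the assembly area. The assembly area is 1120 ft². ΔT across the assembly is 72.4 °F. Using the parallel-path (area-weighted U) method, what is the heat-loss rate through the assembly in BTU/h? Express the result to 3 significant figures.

4400 BTU/h

U_eff = 0.846/29.1 + 0.154/6.11 = 0.02907 + 0.0252 = 0.05428
R_eff = 1/U_eff = 18.42 ft²·°F·h/BTU
Q = 1120 × 72.4 / 18.42 = 4401 BTU/h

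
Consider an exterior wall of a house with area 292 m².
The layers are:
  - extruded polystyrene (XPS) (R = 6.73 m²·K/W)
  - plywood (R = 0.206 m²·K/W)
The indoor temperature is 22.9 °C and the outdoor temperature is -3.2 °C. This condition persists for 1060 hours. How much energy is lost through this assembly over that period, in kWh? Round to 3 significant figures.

R_total = 6.73 + 0.206 = 6.936 m²·K/W
Q = 292 × (22.9 − (-3.2)) / 6.936 = 1099 W
E = 1099 W × 1060 h / 1000 = 1165 kWh

1160 kWh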